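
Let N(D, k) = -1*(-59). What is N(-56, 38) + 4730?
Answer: 4789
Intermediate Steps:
N(D, k) = 59
N(-56, 38) + 4730 = 59 + 4730 = 4789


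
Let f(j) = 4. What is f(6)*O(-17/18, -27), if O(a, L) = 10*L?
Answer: -1080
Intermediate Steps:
f(6)*O(-17/18, -27) = 4*(10*(-27)) = 4*(-270) = -1080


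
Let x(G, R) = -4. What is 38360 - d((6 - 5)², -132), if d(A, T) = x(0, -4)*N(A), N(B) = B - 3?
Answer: 38352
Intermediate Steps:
N(B) = -3 + B
d(A, T) = 12 - 4*A (d(A, T) = -4*(-3 + A) = 12 - 4*A)
38360 - d((6 - 5)², -132) = 38360 - (12 - 4*(6 - 5)²) = 38360 - (12 - 4*1²) = 38360 - (12 - 4*1) = 38360 - (12 - 4) = 38360 - 1*8 = 38360 - 8 = 38352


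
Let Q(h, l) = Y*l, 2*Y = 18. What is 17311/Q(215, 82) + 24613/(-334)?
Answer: -3095630/61623 ≈ -50.235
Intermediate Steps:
Y = 9 (Y = (½)*18 = 9)
Q(h, l) = 9*l
17311/Q(215, 82) + 24613/(-334) = 17311/((9*82)) + 24613/(-334) = 17311/738 + 24613*(-1/334) = 17311*(1/738) - 24613/334 = 17311/738 - 24613/334 = -3095630/61623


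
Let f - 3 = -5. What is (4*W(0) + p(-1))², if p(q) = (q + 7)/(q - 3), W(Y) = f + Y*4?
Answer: 361/4 ≈ 90.250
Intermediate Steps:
f = -2 (f = 3 - 5 = -2)
W(Y) = -2 + 4*Y (W(Y) = -2 + Y*4 = -2 + 4*Y)
p(q) = (7 + q)/(-3 + q)
(4*W(0) + p(-1))² = (4*(-2 + 4*0) + (7 - 1)/(-3 - 1))² = (4*(-2 + 0) + 6/(-4))² = (4*(-2) - ¼*6)² = (-8 - 3/2)² = (-19/2)² = 361/4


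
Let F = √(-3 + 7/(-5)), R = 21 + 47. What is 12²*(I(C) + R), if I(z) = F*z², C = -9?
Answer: 9792 + 11664*I*√110/5 ≈ 9792.0 + 24467.0*I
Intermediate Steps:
R = 68
F = I*√110/5 (F = √(-3 + 7*(-⅕)) = √(-3 - 7/5) = √(-22/5) = I*√110/5 ≈ 2.0976*I)
I(z) = I*√110*z²/5 (I(z) = (I*√110/5)*z² = I*√110*z²/5)
12²*(I(C) + R) = 12²*((⅕)*I*√110*(-9)² + 68) = 144*((⅕)*I*√110*81 + 68) = 144*(81*I*√110/5 + 68) = 144*(68 + 81*I*√110/5) = 9792 + 11664*I*√110/5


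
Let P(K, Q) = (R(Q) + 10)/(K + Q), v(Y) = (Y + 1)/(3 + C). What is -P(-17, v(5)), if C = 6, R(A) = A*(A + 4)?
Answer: 118/147 ≈ 0.80272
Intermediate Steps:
R(A) = A*(4 + A)
v(Y) = ⅑ + Y/9 (v(Y) = (Y + 1)/(3 + 6) = (1 + Y)/9 = (1 + Y)*(⅑) = ⅑ + Y/9)
P(K, Q) = (10 + Q*(4 + Q))/(K + Q) (P(K, Q) = (Q*(4 + Q) + 10)/(K + Q) = (10 + Q*(4 + Q))/(K + Q))
-P(-17, v(5)) = -(10 + (⅑ + (⅑)*5)*(4 + (⅑ + (⅑)*5)))/(-17 + (⅑ + (⅑)*5)) = -(10 + (⅑ + 5/9)*(4 + (⅑ + 5/9)))/(-17 + (⅑ + 5/9)) = -(10 + 2*(4 + ⅔)/3)/(-17 + ⅔) = -(10 + (⅔)*(14/3))/(-49/3) = -(-3)*(10 + 28/9)/49 = -(-3)*118/(49*9) = -1*(-118/147) = 118/147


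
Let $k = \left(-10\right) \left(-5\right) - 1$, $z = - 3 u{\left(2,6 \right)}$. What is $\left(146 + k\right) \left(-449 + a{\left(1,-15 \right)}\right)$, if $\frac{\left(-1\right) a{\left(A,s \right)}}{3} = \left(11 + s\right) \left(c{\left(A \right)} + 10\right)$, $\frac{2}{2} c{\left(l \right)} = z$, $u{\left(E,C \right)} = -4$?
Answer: $-36075$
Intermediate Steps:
$z = 12$ ($z = \left(-3\right) \left(-4\right) = 12$)
$c{\left(l \right)} = 12$
$k = 49$ ($k = 50 - 1 = 49$)
$a{\left(A,s \right)} = -726 - 66 s$ ($a{\left(A,s \right)} = - 3 \left(11 + s\right) \left(12 + 10\right) = - 3 \left(11 + s\right) 22 = - 3 \left(242 + 22 s\right) = -726 - 66 s$)
$\left(146 + k\right) \left(-449 + a{\left(1,-15 \right)}\right) = \left(146 + 49\right) \left(-449 - -264\right) = 195 \left(-449 + \left(-726 + 990\right)\right) = 195 \left(-449 + 264\right) = 195 \left(-185\right) = -36075$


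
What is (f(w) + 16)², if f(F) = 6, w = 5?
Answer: 484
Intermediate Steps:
(f(w) + 16)² = (6 + 16)² = 22² = 484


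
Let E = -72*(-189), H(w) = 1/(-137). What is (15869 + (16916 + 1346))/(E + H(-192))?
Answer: 4675947/1864295 ≈ 2.5082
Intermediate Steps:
H(w) = -1/137
E = 13608
(15869 + (16916 + 1346))/(E + H(-192)) = (15869 + (16916 + 1346))/(13608 - 1/137) = (15869 + 18262)/(1864295/137) = 34131*(137/1864295) = 4675947/1864295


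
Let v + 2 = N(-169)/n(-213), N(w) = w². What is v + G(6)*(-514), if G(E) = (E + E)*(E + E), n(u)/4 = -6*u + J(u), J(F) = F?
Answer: -315288119/4260 ≈ -74011.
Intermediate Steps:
n(u) = -20*u (n(u) = 4*(-6*u + u) = 4*(-5*u) = -20*u)
G(E) = 4*E² (G(E) = (2*E)*(2*E) = 4*E²)
v = 20041/4260 (v = -2 + (-169)²/((-20*(-213))) = -2 + 28561/4260 = 20041/4260 ≈ 4.7045)
v + G(6)*(-514) = 20041/4260 + (4*6²)*(-514) = 20041/4260 + (4*36)*(-514) = 20041/4260 + 144*(-514) = 20041/4260 - 74016 = -315288119/4260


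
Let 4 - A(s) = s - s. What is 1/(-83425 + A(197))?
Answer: -1/83421 ≈ -1.1987e-5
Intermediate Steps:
A(s) = 4 (A(s) = 4 - (s - s) = 4 - 1*0 = 4 + 0 = 4)
1/(-83425 + A(197)) = 1/(-83425 + 4) = 1/(-83421) = -1/83421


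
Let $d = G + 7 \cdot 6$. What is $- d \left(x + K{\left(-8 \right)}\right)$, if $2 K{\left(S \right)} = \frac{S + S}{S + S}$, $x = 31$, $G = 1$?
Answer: $- \frac{2709}{2} \approx -1354.5$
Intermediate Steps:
$K{\left(S \right)} = \frac{1}{2}$ ($K{\left(S \right)} = \frac{\left(S + S\right) \frac{1}{S + S}}{2} = \frac{2 S \frac{1}{2 S}}{2} = \frac{1}{2} \cdot 1 = \frac{1}{2}$)
$d = 43$ ($d = 1 + 7 \cdot 6 = 1 + 42 = 43$)
$- d \left(x + K{\left(-8 \right)}\right) = - 43 \left(31 + \frac{1}{2}\right) = - \frac{43 \cdot 63}{2} = \left(-1\right) \frac{2709}{2} = - \frac{2709}{2}$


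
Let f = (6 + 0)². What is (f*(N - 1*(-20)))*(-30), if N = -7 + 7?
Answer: -21600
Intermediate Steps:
N = 0
f = 36 (f = 6² = 36)
(f*(N - 1*(-20)))*(-30) = (36*(0 - 1*(-20)))*(-30) = (36*(0 + 20))*(-30) = (36*20)*(-30) = 720*(-30) = -21600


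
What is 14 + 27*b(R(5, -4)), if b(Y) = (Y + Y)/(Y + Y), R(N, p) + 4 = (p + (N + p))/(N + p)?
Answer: 41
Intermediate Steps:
R(N, p) = -4 + (N + 2*p)/(N + p) (R(N, p) = -4 + (p + (N + p))/(N + p) = -4 + (N + 2*p)/(N + p))
b(Y) = 1 (b(Y) = (2*Y)/((2*Y)) = (2*Y)*(1/(2*Y)) = 1)
14 + 27*b(R(5, -4)) = 14 + 27*1 = 14 + 27 = 41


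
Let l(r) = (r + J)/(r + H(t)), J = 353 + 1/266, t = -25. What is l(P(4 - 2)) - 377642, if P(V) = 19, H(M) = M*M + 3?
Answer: -64992844531/172102 ≈ -3.7764e+5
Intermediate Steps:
H(M) = 3 + M**2 (H(M) = M**2 + 3 = 3 + M**2)
J = 93899/266 (J = 353 + 1/266 = 93899/266 ≈ 353.00)
l(r) = (93899/266 + r)/(628 + r) (l(r) = (r + 93899/266)/(r + (3 + (-25)**2)) = (93899/266 + r)/(r + (3 + 625)) = (93899/266 + r)/(r + 628) = (93899/266 + r)/(628 + r))
l(P(4 - 2)) - 377642 = (93899/266 + 19)/(628 + 19) - 377642 = (98953/266)/647 - 377642 = (1/647)*(98953/266) - 377642 = 98953/172102 - 377642 = -64992844531/172102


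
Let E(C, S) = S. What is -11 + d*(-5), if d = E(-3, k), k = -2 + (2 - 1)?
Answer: -6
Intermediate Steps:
k = -1 (k = -2 + 1 = -1)
d = -1
-11 + d*(-5) = -11 - 1*(-5) = -11 + 5 = -6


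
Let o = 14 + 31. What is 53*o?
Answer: 2385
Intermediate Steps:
o = 45
53*o = 53*45 = 2385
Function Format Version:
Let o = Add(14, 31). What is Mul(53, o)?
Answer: 2385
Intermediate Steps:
o = 45
Mul(53, o) = Mul(53, 45) = 2385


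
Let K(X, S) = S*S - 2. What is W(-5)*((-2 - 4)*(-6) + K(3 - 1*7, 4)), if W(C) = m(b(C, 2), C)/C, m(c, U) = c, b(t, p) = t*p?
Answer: 100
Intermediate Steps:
b(t, p) = p*t
K(X, S) = -2 + S² (K(X, S) = S² - 2 = -2 + S²)
W(C) = 2 (W(C) = (2*C)/C = 2)
W(-5)*((-2 - 4)*(-6) + K(3 - 1*7, 4)) = 2*((-2 - 4)*(-6) + (-2 + 4²)) = 2*(-6*(-6) + (-2 + 16)) = 2*(36 + 14) = 2*50 = 100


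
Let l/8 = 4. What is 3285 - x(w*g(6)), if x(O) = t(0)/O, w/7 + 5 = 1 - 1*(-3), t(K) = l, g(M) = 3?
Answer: 69017/21 ≈ 3286.5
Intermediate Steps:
l = 32 (l = 8*4 = 32)
t(K) = 32
w = -7 (w = -35 + 7*(1 - 1*(-3)) = -35 + 7*(1 + 3) = -35 + 7*4 = -35 + 28 = -7)
x(O) = 32/O
3285 - x(w*g(6)) = 3285 - 32/((-7*3)) = 3285 - 32/(-21) = 3285 - 32*(-1)/21 = 3285 - 1*(-32/21) = 3285 + 32/21 = 69017/21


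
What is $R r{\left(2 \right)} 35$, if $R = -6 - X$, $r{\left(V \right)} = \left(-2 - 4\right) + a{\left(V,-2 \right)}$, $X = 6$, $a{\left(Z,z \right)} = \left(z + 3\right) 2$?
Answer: $1680$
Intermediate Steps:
$a{\left(Z,z \right)} = 6 + 2 z$ ($a{\left(Z,z \right)} = \left(3 + z\right) 2 = 6 + 2 z$)
$r{\left(V \right)} = -4$ ($r{\left(V \right)} = \left(-2 - 4\right) + \left(6 + 2 \left(-2\right)\right) = -6 + \left(6 - 4\right) = -6 + 2 = -4$)
$R = -12$ ($R = -6 - 6 = -12$)
$R r{\left(2 \right)} 35 = \left(-12\right) \left(-4\right) 35 = 48 \cdot 35 = 1680$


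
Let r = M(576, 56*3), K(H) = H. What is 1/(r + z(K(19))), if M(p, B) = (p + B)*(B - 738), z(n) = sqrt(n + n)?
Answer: -11160/4732732799 - sqrt(38)/179843846362 ≈ -2.3581e-6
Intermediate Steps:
z(n) = sqrt(2)*sqrt(n) (z(n) = sqrt(2*n) = sqrt(2)*sqrt(n))
M(p, B) = (-738 + B)*(B + p) (M(p, B) = (B + p)*(-738 + B) = (-738 + B)*(B + p))
r = -424080 (r = (56*3)**2 - 41328*3 - 738*576 + (56*3)*576 = 168**2 - 738*168 - 425088 + 168*576 = 28224 - 123984 - 425088 + 96768 = -424080)
1/(r + z(K(19))) = 1/(-424080 + sqrt(2)*sqrt(19)) = 1/(-424080 + sqrt(38))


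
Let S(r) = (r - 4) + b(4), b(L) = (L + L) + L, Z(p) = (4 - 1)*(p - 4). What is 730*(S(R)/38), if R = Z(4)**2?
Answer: 2920/19 ≈ 153.68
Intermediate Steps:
Z(p) = -12 + 3*p (Z(p) = 3*(-4 + p) = -12 + 3*p)
b(L) = 3*L (b(L) = 2*L + L = 3*L)
R = 0 (R = (-12 + 3*4)**2 = (-12 + 12)**2 = 0**2 = 0)
S(r) = 8 + r (S(r) = (r - 4) + 3*4 = (-4 + r) + 12 = 8 + r)
730*(S(R)/38) = 730*((8 + 0)/38) = 730*(8*(1/38)) = 730*(4/19) = 2920/19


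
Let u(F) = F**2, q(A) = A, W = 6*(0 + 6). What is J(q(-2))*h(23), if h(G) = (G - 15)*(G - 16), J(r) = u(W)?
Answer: 72576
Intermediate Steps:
W = 36 (W = 6*6 = 36)
J(r) = 1296 (J(r) = 36**2 = 1296)
h(G) = (-16 + G)*(-15 + G) (h(G) = (-15 + G)*(-16 + G) = (-16 + G)*(-15 + G))
J(q(-2))*h(23) = 1296*(240 + 23**2 - 31*23) = 1296*(240 + 529 - 713) = 1296*56 = 72576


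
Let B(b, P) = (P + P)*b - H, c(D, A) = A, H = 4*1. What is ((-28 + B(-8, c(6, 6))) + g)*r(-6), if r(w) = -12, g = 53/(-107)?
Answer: 164988/107 ≈ 1541.9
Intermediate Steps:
g = -53/107 (g = 53*(-1/107) = -53/107 ≈ -0.49533)
H = 4
B(b, P) = -4 + 2*P*b (B(b, P) = (P + P)*b - 1*4 = (2*P)*b - 4 = 2*P*b - 4 = -4 + 2*P*b)
((-28 + B(-8, c(6, 6))) + g)*r(-6) = ((-28 + (-4 + 2*6*(-8))) - 53/107)*(-12) = ((-28 + (-4 - 96)) - 53/107)*(-12) = ((-28 - 100) - 53/107)*(-12) = (-128 - 53/107)*(-12) = -13749/107*(-12) = 164988/107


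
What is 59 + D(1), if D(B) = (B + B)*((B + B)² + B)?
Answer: 69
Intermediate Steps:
D(B) = 2*B*(B + 4*B²) (D(B) = (2*B)*((2*B)² + B) = (2*B)*(4*B² + B) = (2*B)*(B + 4*B²) = 2*B*(B + 4*B²))
59 + D(1) = 59 + 1²*(2 + 8*1) = 59 + 1*(2 + 8) = 59 + 1*10 = 59 + 10 = 69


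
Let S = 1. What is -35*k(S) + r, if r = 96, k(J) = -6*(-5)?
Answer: -954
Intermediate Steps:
k(J) = 30
-35*k(S) + r = -35*30 + 96 = -1050 + 96 = -954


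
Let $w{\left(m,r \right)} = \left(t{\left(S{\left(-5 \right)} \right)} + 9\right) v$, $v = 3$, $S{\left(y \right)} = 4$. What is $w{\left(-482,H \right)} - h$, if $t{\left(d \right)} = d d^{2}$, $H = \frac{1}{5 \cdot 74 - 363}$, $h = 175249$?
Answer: $-175030$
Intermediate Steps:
$H = \frac{1}{7}$ ($H = \frac{1}{370 - 363} = \frac{1}{7} \approx 0.14286$)
$t{\left(d \right)} = d^{3}$
$w{\left(m,r \right)} = 219$ ($w{\left(m,r \right)} = \left(4^{3} + 9\right) 3 = \left(64 + 9\right) 3 = 73 \cdot 3 = 219$)
$w{\left(-482,H \right)} - h = 219 - 175249 = -175030$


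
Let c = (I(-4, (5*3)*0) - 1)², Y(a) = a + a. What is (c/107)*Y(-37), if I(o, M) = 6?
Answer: -1850/107 ≈ -17.290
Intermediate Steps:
Y(a) = 2*a
c = 25 (c = (6 - 1)² = 5² = 25)
(c/107)*Y(-37) = (25/107)*(2*(-37)) = (25*(1/107))*(-74) = (25/107)*(-74) = -1850/107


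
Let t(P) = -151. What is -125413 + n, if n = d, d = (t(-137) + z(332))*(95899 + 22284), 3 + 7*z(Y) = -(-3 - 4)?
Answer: -125324590/7 ≈ -1.7904e+7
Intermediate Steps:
z(Y) = 4/7 (z(Y) = -3/7 + (-(-3 - 4))/7 = -3/7 + (-1*(-7))/7 = -3/7 + (⅐)*7 = -3/7 + 1 = 4/7)
d = -124446699/7 (d = (-151 + 4/7)*(95899 + 22284) = -1053/7*118183 = -124446699/7 ≈ -1.7778e+7)
n = -124446699/7 ≈ -1.7778e+7
-125413 + n = -125413 - 124446699/7 = -125324590/7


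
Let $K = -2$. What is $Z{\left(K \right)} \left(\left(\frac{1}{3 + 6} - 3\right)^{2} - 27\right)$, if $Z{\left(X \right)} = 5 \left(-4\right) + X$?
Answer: $\frac{33242}{81} \approx 410.4$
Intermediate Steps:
$Z{\left(X \right)} = -20 + X$
$Z{\left(K \right)} \left(\left(\frac{1}{3 + 6} - 3\right)^{2} - 27\right) = \left(-20 - 2\right) \left(\left(\frac{1}{3 + 6} - 3\right)^{2} - 27\right) = - 22 \left(\left(\frac{1}{9} - 3\right)^{2} - 27\right) = - 22 \left(\left(- \frac{26}{9}\right)^{2} - 27\right) = - 22 \left(\frac{676}{81} - 27\right) = \left(-22\right) \left(- \frac{1511}{81}\right) = \frac{33242}{81}$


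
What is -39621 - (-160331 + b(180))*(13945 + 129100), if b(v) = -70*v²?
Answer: 347360568274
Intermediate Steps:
-39621 - (-160331 + b(180))*(13945 + 129100) = -39621 - (-160331 - 70*180²)*(13945 + 129100) = -39621 - (-160331 - 70*32400)*143045 = -39621 - (-160331 - 2268000)*143045 = -39621 - (-2428331)*143045 = -39621 - 1*(-347360607895) = -39621 + 347360607895 = 347360568274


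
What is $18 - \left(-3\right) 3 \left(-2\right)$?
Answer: $0$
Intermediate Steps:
$18 - \left(-3\right) 3 \left(-2\right) = 18 - \left(-9\right) \left(-2\right) = 18 - 18 = 0$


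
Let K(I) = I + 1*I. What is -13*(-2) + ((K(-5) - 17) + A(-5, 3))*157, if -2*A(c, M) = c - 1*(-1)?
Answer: -3899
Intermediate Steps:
A(c, M) = -½ - c/2 (A(c, M) = -(c - 1*(-1))/2 = -(c + 1)/2 = -(1 + c)/2 = -½ - c/2)
K(I) = 2*I (K(I) = I + I = 2*I)
-13*(-2) + ((K(-5) - 17) + A(-5, 3))*157 = -13*(-2) + ((2*(-5) - 17) + (-½ - ½*(-5)))*157 = 26 + ((-10 - 17) + (-½ + 5/2))*157 = 26 + (-27 + 2)*157 = 26 - 25*157 = 26 - 3925 = -3899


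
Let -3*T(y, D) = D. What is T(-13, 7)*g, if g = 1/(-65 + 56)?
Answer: 7/27 ≈ 0.25926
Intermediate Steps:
T(y, D) = -D/3
g = -⅑ (g = 1/(-9) = -⅑ ≈ -0.11111)
T(-13, 7)*g = -⅓*7*(-⅑) = -7/3*(-⅑) = 7/27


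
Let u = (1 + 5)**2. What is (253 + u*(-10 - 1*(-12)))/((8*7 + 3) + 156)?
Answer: 65/43 ≈ 1.5116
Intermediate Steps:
u = 36 (u = 6**2 = 36)
(253 + u*(-10 - 1*(-12)))/((8*7 + 3) + 156) = (253 + 36*(-10 - 1*(-12)))/((8*7 + 3) + 156) = (253 + 36*(-10 + 12))/((56 + 3) + 156) = (253 + 36*2)/(59 + 156) = (253 + 72)/215 = 325*(1/215) = 65/43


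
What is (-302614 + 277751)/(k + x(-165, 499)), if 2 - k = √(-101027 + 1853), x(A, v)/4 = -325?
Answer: 16136087/891989 - 24863*I*√99174/1783978 ≈ 18.09 - 4.389*I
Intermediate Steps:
x(A, v) = -1300 (x(A, v) = 4*(-325) = -1300)
k = 2 - I*√99174 (k = 2 - √(-101027 + 1853) = 2 - √(-99174) = 2 - I*√99174 ≈ 2.0 - 314.92*I)
(-302614 + 277751)/(k + x(-165, 499)) = (-302614 + 277751)/((2 - I*√99174) - 1300) = -24863/(-1298 - I*√99174)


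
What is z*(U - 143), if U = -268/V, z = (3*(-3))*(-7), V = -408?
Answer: -304899/34 ≈ -8967.6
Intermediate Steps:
z = 63 (z = -9*(-7) = 63)
U = 67/102 (U = -268/(-408) = -268*(-1/408) = 67/102 ≈ 0.65686)
z*(U - 143) = 63*(67/102 - 143) = 63*(-14519/102) = -304899/34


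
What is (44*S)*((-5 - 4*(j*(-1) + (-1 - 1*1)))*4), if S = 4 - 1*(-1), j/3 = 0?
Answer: 2640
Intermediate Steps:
j = 0 (j = 3*0 = 0)
S = 5 (S = 4 + 1 = 5)
(44*S)*((-5 - 4*(j*(-1) + (-1 - 1*1)))*4) = (44*5)*((-5 - 4*(0*(-1) + (-1 - 1*1)))*4) = 220*((-5 - 4*(0 + (-1 - 1)))*4) = 220*((-5 - 4*(0 - 2))*4) = 220*((-5 - 4*(-2))*4) = 220*((-5 + 8)*4) = 220*(3*4) = 220*12 = 2640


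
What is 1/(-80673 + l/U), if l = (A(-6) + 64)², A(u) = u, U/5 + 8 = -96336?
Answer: -120430/9715450231 ≈ -1.2396e-5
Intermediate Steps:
U = -481720 (U = -40 + 5*(-96336) = -40 - 481680 = -481720)
l = 3364 (l = (-6 + 64)² = 58² = 3364)
1/(-80673 + l/U) = 1/(-80673 + 3364/(-481720)) = 1/(-80673 + 3364*(-1/481720)) = 1/(-80673 - 841/120430) = 1/(-9715450231/120430) = -120430/9715450231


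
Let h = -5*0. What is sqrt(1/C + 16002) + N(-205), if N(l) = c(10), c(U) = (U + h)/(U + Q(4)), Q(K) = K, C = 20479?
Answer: 5/7 + sqrt(6711069855361)/20479 ≈ 127.21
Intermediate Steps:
h = 0
c(U) = U/(4 + U) (c(U) = (U + 0)/(U + 4) = U/(4 + U))
N(l) = 5/7 (N(l) = 10/(4 + 10) = 10/14 = 10*(1/14) = 5/7)
sqrt(1/C + 16002) + N(-205) = sqrt(1/20479 + 16002) + 5/7 = sqrt(327704959/20479) + 5/7 = sqrt(6711069855361)/20479 + 5/7 = 5/7 + sqrt(6711069855361)/20479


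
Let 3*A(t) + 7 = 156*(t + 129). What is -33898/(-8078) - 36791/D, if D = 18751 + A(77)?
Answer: 150312853/50996414 ≈ 2.9475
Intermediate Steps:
A(t) = 20117/3 + 52*t (A(t) = -7/3 + (156*(t + 129))/3 = -7/3 + (156*(129 + t))/3 = -7/3 + (20124 + 156*t)/3 = -7/3 + (6708 + 52*t) = 20117/3 + 52*t)
D = 88382/3 (D = 18751 + (20117/3 + 52*77) = 18751 + (20117/3 + 4004) = 18751 + 32129/3 = 88382/3 ≈ 29461.)
-33898/(-8078) - 36791/D = -33898/(-8078) - 36791/88382/3 = -33898*(-1/8078) - 36791*3/88382 = 16949/4039 - 110373/88382 = 150312853/50996414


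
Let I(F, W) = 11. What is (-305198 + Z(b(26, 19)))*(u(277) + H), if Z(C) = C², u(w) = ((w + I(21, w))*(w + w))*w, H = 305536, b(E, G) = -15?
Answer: -13571737661120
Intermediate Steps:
u(w) = 2*w²*(11 + w) (u(w) = ((w + 11)*(w + w))*w = ((11 + w)*(2*w))*w = (2*w*(11 + w))*w = 2*w²*(11 + w))
(-305198 + Z(b(26, 19)))*(u(277) + H) = (-305198 + (-15)²)*(2*277²*(11 + 277) + 305536) = (-305198 + 225)*(2*76729*288 + 305536) = -304973*(44195904 + 305536) = -304973*44501440 = -13571737661120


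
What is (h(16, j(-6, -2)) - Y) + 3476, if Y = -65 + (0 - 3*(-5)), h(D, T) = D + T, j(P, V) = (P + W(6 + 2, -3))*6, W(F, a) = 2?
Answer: 3518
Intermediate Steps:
j(P, V) = 12 + 6*P (j(P, V) = (P + 2)*6 = (2 + P)*6 = 12 + 6*P)
Y = -50 (Y = -65 + (0 + 15) = -65 + 15 = -50)
(h(16, j(-6, -2)) - Y) + 3476 = ((16 + (12 + 6*(-6))) - 1*(-50)) + 3476 = ((16 + (12 - 36)) + 50) + 3476 = ((16 - 24) + 50) + 3476 = (-8 + 50) + 3476 = 42 + 3476 = 3518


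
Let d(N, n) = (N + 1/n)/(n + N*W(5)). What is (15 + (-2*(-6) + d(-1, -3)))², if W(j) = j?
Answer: 26569/36 ≈ 738.03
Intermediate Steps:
d(N, n) = (N + 1/n)/(n + 5*N) (d(N, n) = (N + 1/n)/(n + N*5) = (N + 1/n)/(n + 5*N))
(15 + (-2*(-6) + d(-1, -3)))² = (15 + (-2*(-6) + (1 - 1*(-3))/((-3)*(-3 + 5*(-1)))))² = (15 + (12 - (1 + 3)/(3*(-3 - 5))))² = (15 + (12 - ⅓*4/(-8)))² = (15 + (12 - ⅓*(-⅛)*4))² = (15 + (12 + ⅙))² = (15 + 73/6)² = (163/6)² = 26569/36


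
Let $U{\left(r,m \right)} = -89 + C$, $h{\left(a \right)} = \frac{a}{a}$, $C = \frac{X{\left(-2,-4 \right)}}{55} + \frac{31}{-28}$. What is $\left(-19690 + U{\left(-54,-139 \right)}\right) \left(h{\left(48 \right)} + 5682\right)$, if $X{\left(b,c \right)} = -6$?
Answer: $- \frac{173112892039}{1540} \approx -1.1241 \cdot 10^{8}$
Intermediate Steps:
$C = - \frac{1873}{1540}$ ($C = - \frac{6}{55} + \frac{31}{-28} = \left(-6\right) \frac{1}{55} + 31 \left(- \frac{1}{28}\right) = - \frac{6}{55} - \frac{31}{28} = - \frac{1873}{1540} \approx -1.2162$)
$h{\left(a \right)} = 1$
$U{\left(r,m \right)} = - \frac{138933}{1540}$ ($U{\left(r,m \right)} = -89 - \frac{1873}{1540} = - \frac{138933}{1540}$)
$\left(-19690 + U{\left(-54,-139 \right)}\right) \left(h{\left(48 \right)} + 5682\right) = \left(-19690 - \frac{138933}{1540}\right) \left(1 + 5682\right) = \left(- \frac{30461533}{1540}\right) 5683 = - \frac{173112892039}{1540}$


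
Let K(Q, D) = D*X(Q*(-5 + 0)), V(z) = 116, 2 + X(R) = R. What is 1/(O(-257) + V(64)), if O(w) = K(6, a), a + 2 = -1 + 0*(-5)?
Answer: 1/212 ≈ 0.0047170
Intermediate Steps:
X(R) = -2 + R
a = -3 (a = -2 + (-1 + 0*(-5)) = -2 + (-1 + 0) = -2 - 1 = -3)
K(Q, D) = D*(-2 - 5*Q) (K(Q, D) = D*(-2 + Q*(-5 + 0)) = D*(-2 + Q*(-5)) = D*(-2 - 5*Q))
O(w) = 96 (O(w) = -1*(-3)*(2 + 5*6) = -1*(-3)*(2 + 30) = -1*(-3)*32 = 96)
1/(O(-257) + V(64)) = 1/(96 + 116) = 1/212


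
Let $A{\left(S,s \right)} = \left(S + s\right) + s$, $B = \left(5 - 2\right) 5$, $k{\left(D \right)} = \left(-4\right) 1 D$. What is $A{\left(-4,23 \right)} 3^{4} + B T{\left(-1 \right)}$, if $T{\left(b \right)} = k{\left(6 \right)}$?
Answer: $3042$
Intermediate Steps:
$k{\left(D \right)} = - 4 D$
$T{\left(b \right)} = -24$ ($T{\left(b \right)} = \left(-4\right) 6 = -24$)
$B = 15$ ($B = 3 \cdot 5 = 15$)
$A{\left(S,s \right)} = S + 2 s$
$A{\left(-4,23 \right)} 3^{4} + B T{\left(-1 \right)} = \left(-4 + 2 \cdot 23\right) 3^{4} + 15 \left(-24\right) = \left(-4 + 46\right) 81 - 360 = 42 \cdot 81 - 360 = 3402 - 360 = 3042$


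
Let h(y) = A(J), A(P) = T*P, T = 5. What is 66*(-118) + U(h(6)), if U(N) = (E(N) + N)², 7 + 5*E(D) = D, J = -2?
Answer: -190211/25 ≈ -7608.4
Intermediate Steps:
A(P) = 5*P
E(D) = -7/5 + D/5
h(y) = -10 (h(y) = 5*(-2) = -10)
U(N) = (-7/5 + 6*N/5)² (U(N) = ((-7/5 + N/5) + N)² = (-7/5 + 6*N/5)²)
66*(-118) + U(h(6)) = 66*(-118) + (-7 + 6*(-10))²/25 = -7788 + (-7 - 60)²/25 = -7788 + (1/25)*(-67)² = -7788 + (1/25)*4489 = -7788 + 4489/25 = -190211/25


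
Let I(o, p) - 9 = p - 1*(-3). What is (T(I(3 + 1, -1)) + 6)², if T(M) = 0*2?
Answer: 36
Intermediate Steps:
I(o, p) = 12 + p (I(o, p) = 9 + (p - 1*(-3)) = 9 + (p + 3) = 9 + (3 + p) = 12 + p)
T(M) = 0
(T(I(3 + 1, -1)) + 6)² = (0 + 6)² = 6² = 36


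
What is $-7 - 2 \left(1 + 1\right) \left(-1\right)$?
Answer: $-3$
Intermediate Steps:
$-7 - 2 \left(1 + 1\right) \left(-1\right) = -7 - 2 \cdot 2 \left(-1\right) = -7 - -4 = -7 + 4 = -3$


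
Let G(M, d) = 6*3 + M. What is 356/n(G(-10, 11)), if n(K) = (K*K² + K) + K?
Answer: 89/132 ≈ 0.67424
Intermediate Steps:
G(M, d) = 18 + M
n(K) = K³ + 2*K (n(K) = (K³ + K) + K = (K + K³) + K = K³ + 2*K)
356/n(G(-10, 11)) = 356/(((18 - 10)*(2 + (18 - 10)²))) = 356/((8*(2 + 8²))) = 356/((8*(2 + 64))) = 356/((8*66)) = 356/528 = 356*(1/528) = 89/132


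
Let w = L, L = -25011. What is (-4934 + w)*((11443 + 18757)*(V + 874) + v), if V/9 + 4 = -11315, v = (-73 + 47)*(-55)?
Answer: 91335483161650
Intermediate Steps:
w = -25011
v = 1430 (v = -26*(-55) = 1430)
V = -101871 (V = -36 + 9*(-11315) = -36 - 101835 = -101871)
(-4934 + w)*((11443 + 18757)*(V + 874) + v) = (-4934 - 25011)*((11443 + 18757)*(-101871 + 874) + 1430) = -29945*(30200*(-100997) + 1430) = -29945*(-3050109400 + 1430) = -29945*(-3050107970) = 91335483161650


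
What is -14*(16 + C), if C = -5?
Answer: -154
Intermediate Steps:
-14*(16 + C) = -14*(16 - 5) = -14*11 = -154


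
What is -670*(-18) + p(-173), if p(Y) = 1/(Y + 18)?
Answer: 1869299/155 ≈ 12060.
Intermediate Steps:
p(Y) = 1/(18 + Y)
-670*(-18) + p(-173) = -670*(-18) + 1/(18 - 173) = 12060 + 1/(-155) = 12060 - 1/155 = 1869299/155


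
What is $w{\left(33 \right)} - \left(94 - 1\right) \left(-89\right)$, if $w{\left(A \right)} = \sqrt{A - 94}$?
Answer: $8277 + i \sqrt{61} \approx 8277.0 + 7.8102 i$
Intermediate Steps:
$w{\left(A \right)} = \sqrt{-94 + A}$
$w{\left(33 \right)} - \left(94 - 1\right) \left(-89\right) = \sqrt{-94 + 33} - \left(94 - 1\right) \left(-89\right) = \sqrt{-61} - 93 \left(-89\right) = i \sqrt{61} - -8277 = i \sqrt{61} + 8277 = 8277 + i \sqrt{61}$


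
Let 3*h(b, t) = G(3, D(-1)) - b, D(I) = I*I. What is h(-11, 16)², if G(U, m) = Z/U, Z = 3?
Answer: 16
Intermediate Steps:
D(I) = I²
G(U, m) = 3/U
h(b, t) = ⅓ - b/3 (h(b, t) = (3/3 - b)/3 = (3*(⅓) - b)/3 = (1 - b)/3 = ⅓ - b/3)
h(-11, 16)² = (⅓ - ⅓*(-11))² = (⅓ + 11/3)² = 4² = 16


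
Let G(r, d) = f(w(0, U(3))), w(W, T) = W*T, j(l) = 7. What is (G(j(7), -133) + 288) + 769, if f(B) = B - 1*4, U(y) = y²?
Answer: 1053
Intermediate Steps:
w(W, T) = T*W
f(B) = -4 + B (f(B) = B - 4 = -4 + B)
G(r, d) = -4 (G(r, d) = -4 + 3²*0 = -4 + 9*0 = -4 + 0 = -4)
(G(j(7), -133) + 288) + 769 = (-4 + 288) + 769 = 284 + 769 = 1053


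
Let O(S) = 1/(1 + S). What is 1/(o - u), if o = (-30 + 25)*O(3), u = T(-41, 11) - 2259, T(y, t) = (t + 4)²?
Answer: 4/8131 ≈ 0.00049194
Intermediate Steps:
T(y, t) = (4 + t)²
u = -2034 (u = (4 + 11)² - 2259 = 15² - 2259 = 225 - 2259 = -2034)
o = -5/4 (o = (-30 + 25)/(1 + 3) = -5/4 ≈ -1.2500)
1/(o - u) = 1/(-5/4 - 1*(-2034)) = 1/(-5/4 + 2034) = 1/(8131/4) = 4/8131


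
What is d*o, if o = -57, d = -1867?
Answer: 106419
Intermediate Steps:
d*o = -1867*(-57) = 106419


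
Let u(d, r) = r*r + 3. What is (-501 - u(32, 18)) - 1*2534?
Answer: -3362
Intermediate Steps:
u(d, r) = 3 + r² (u(d, r) = r² + 3 = 3 + r²)
(-501 - u(32, 18)) - 1*2534 = (-501 - (3 + 18²)) - 1*2534 = (-501 - (3 + 324)) - 2534 = (-501 - 1*327) - 2534 = (-501 - 327) - 2534 = -828 - 2534 = -3362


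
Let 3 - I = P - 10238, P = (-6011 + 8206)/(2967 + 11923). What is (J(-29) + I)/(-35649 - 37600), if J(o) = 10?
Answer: -30527039/218135522 ≈ -0.13995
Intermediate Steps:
P = 439/2978 (P = 2195/14890 = 2195*(1/14890) = 439/2978 ≈ 0.14741)
I = 30497259/2978 (I = 3 - (439/2978 - 10238) = 3 - 1*(-30488325/2978) = 3 + 30488325/2978 = 30497259/2978 ≈ 10241.)
(J(-29) + I)/(-35649 - 37600) = (10 + 30497259/2978)/(-35649 - 37600) = (30527039/2978)/(-73249) = (30527039/2978)*(-1/73249) = -30527039/218135522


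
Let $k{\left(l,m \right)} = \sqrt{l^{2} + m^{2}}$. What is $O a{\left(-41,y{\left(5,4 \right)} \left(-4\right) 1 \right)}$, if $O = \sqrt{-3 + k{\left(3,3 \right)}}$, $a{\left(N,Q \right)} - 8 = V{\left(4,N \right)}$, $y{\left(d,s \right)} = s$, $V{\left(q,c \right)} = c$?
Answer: $- 33 \sqrt{-3 + 3 \sqrt{2}} \approx -36.786$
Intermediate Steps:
$a{\left(N,Q \right)} = 8 + N$
$O = \sqrt{-3 + 3 \sqrt{2}}$ ($O = \sqrt{-3 + \sqrt{3^{2} + 3^{2}}} = \sqrt{-3 + \sqrt{9 + 9}} = \sqrt{-3 + \sqrt{18}} = \sqrt{-3 + 3 \sqrt{2}} \approx 1.1147$)
$O a{\left(-41,y{\left(5,4 \right)} \left(-4\right) 1 \right)} = \sqrt{-3 + 3 \sqrt{2}} \left(8 - 41\right) = \sqrt{-3 + 3 \sqrt{2}} \left(-33\right) = - 33 \sqrt{-3 + 3 \sqrt{2}}$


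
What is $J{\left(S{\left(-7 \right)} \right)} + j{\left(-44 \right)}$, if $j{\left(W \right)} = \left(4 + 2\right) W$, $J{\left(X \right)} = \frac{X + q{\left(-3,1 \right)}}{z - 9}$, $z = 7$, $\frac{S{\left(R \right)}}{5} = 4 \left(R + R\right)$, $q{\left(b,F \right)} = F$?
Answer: $- \frac{249}{2} \approx -124.5$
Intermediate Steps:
$S{\left(R \right)} = 40 R$ ($S{\left(R \right)} = 5 \cdot 4 \left(R + R\right) = 5 \cdot 4 \cdot 2 R = 5 \cdot 8 R = 40 R$)
$J{\left(X \right)} = - \frac{1}{2} - \frac{X}{2}$ ($J{\left(X \right)} = \frac{X + 1}{7 - 9} = \frac{1 + X}{-2} = \left(1 + X\right) \left(- \frac{1}{2}\right) = - \frac{1}{2} - \frac{X}{2}$)
$j{\left(W \right)} = 6 W$
$J{\left(S{\left(-7 \right)} \right)} + j{\left(-44 \right)} = \left(- \frac{1}{2} - \frac{40 \left(-7\right)}{2}\right) + 6 \left(-44\right) = \left(- \frac{1}{2} - -140\right) - 264 = \left(- \frac{1}{2} + 140\right) - 264 = \frac{279}{2} - 264 = - \frac{249}{2}$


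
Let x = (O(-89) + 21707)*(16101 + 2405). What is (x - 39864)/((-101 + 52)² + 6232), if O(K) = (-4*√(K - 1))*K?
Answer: 401669878/8633 + 222072*I*√10/97 ≈ 46527.0 + 7239.7*I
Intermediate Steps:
O(K) = -4*K*√(-1 + K) (O(K) = (-4*√(-1 + K))*K = -4*K*√(-1 + K))
x = 401709742 + 19764408*I*√10 (x = (-4*(-89)*√(-1 - 89) + 21707)*(16101 + 2405) = (-4*(-89)*√(-90) + 21707)*18506 = (-4*(-89)*3*I*√10 + 21707)*18506 = (1068*I*√10 + 21707)*18506 = (21707 + 1068*I*√10)*18506 = 401709742 + 19764408*I*√10 ≈ 4.0171e+8 + 6.2501e+7*I)
(x - 39864)/((-101 + 52)² + 6232) = ((401709742 + 19764408*I*√10) - 39864)/((-101 + 52)² + 6232) = (401669878 + 19764408*I*√10)/((-49)² + 6232) = (401669878 + 19764408*I*√10)/(2401 + 6232) = (401669878 + 19764408*I*√10)/8633 = (401669878 + 19764408*I*√10)*(1/8633) = 401669878/8633 + 222072*I*√10/97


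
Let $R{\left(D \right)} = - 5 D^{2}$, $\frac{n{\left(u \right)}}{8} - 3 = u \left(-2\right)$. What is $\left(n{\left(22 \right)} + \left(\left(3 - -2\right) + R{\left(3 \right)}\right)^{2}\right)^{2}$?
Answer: $1617984$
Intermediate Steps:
$n{\left(u \right)} = 24 - 16 u$ ($n{\left(u \right)} = 24 + 8 u \left(-2\right) = 24 + 8 \left(- 2 u\right) = 24 - 16 u$)
$\left(n{\left(22 \right)} + \left(\left(3 - -2\right) + R{\left(3 \right)}\right)^{2}\right)^{2} = \left(\left(24 - 352\right) + \left(\left(3 - -2\right) - 5 \cdot 3^{2}\right)^{2}\right)^{2} = \left(\left(24 - 352\right) + \left(\left(3 + 2\right) - 45\right)^{2}\right)^{2} = \left(-328 + \left(5 - 45\right)^{2}\right)^{2} = \left(-328 + \left(-40\right)^{2}\right)^{2} = \left(-328 + 1600\right)^{2} = 1272^{2} = 1617984$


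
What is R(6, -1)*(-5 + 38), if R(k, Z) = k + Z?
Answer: 165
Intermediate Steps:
R(k, Z) = Z + k
R(6, -1)*(-5 + 38) = (-1 + 6)*(-5 + 38) = 5*33 = 165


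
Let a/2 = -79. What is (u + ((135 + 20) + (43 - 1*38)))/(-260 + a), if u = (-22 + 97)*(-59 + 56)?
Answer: 65/418 ≈ 0.15550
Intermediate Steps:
a = -158 (a = 2*(-79) = -158)
u = -225 (u = 75*(-3) = -225)
(u + ((135 + 20) + (43 - 1*38)))/(-260 + a) = (-225 + ((135 + 20) + (43 - 1*38)))/(-260 - 158) = (-225 + (155 + (43 - 38)))/(-418) = (-225 + (155 + 5))*(-1/418) = (-225 + 160)*(-1/418) = -65*(-1/418) = 65/418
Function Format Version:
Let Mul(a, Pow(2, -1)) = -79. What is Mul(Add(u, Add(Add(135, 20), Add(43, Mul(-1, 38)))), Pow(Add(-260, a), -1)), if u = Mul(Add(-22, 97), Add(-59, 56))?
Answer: Rational(65, 418) ≈ 0.15550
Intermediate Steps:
a = -158 (a = Mul(2, -79) = -158)
u = -225 (u = Mul(75, -3) = -225)
Mul(Add(u, Add(Add(135, 20), Add(43, Mul(-1, 38)))), Pow(Add(-260, a), -1)) = Mul(Add(-225, Add(Add(135, 20), Add(43, Mul(-1, 38)))), Pow(Add(-260, -158), -1)) = Mul(Add(-225, Add(155, Add(43, -38))), Pow(-418, -1)) = Mul(Add(-225, Add(155, 5)), Rational(-1, 418)) = Mul(Add(-225, 160), Rational(-1, 418)) = Mul(-65, Rational(-1, 418)) = Rational(65, 418)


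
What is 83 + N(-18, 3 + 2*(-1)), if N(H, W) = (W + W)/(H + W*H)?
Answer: 1493/18 ≈ 82.944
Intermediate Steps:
N(H, W) = 2*W/(H + H*W) (N(H, W) = (2*W)/(H + H*W) = 2*W/(H + H*W))
83 + N(-18, 3 + 2*(-1)) = 83 + 2*(3 + 2*(-1))/(-18*(1 + (3 + 2*(-1)))) = 83 + 2*(3 - 2)*(-1/18)/(1 + (3 - 2)) = 83 + 2*1*(-1/18)/(1 + 1) = 83 + 2*1*(-1/18)/2 = 83 + 2*1*(-1/18)*(1/2) = 83 - 1/18 = 1493/18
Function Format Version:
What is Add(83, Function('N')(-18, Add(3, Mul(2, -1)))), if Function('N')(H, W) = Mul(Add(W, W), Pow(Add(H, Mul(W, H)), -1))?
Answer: Rational(1493, 18) ≈ 82.944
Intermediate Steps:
Function('N')(H, W) = Mul(2, W, Pow(Add(H, Mul(H, W)), -1)) (Function('N')(H, W) = Mul(Mul(2, W), Pow(Add(H, Mul(H, W)), -1)) = Mul(2, W, Pow(Add(H, Mul(H, W)), -1)))
Add(83, Function('N')(-18, Add(3, Mul(2, -1)))) = Add(83, Mul(2, Add(3, Mul(2, -1)), Pow(-18, -1), Pow(Add(1, Add(3, Mul(2, -1))), -1))) = Add(83, Mul(2, Add(3, -2), Rational(-1, 18), Pow(Add(1, Add(3, -2)), -1))) = Add(83, Mul(2, 1, Rational(-1, 18), Pow(Add(1, 1), -1))) = Add(83, Mul(2, 1, Rational(-1, 18), Pow(2, -1))) = Add(83, Mul(2, 1, Rational(-1, 18), Rational(1, 2))) = Add(83, Rational(-1, 18)) = Rational(1493, 18)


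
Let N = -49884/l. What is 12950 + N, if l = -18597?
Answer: 80293678/6199 ≈ 12953.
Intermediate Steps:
N = 16628/6199 (N = -49884/(-18597) = -49884*(-1/18597) = 16628/6199 ≈ 2.6824)
12950 + N = 12950 + 16628/6199 = 80293678/6199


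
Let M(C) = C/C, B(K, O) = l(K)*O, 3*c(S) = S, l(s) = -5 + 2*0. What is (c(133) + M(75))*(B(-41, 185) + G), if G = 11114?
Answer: 1385704/3 ≈ 4.6190e+5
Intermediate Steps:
l(s) = -5 (l(s) = -5 + 0 = -5)
c(S) = S/3
B(K, O) = -5*O
M(C) = 1
(c(133) + M(75))*(B(-41, 185) + G) = ((⅓)*133 + 1)*(-5*185 + 11114) = (133/3 + 1)*(-925 + 11114) = (136/3)*10189 = 1385704/3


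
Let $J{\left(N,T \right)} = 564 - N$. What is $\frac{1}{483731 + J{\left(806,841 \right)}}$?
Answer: $\frac{1}{483489} \approx 2.0683 \cdot 10^{-6}$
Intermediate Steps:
$\frac{1}{483731 + J{\left(806,841 \right)}} = \frac{1}{483731 + \left(564 - 806\right)} = \frac{1}{483731 - 242} = \frac{1}{483489}$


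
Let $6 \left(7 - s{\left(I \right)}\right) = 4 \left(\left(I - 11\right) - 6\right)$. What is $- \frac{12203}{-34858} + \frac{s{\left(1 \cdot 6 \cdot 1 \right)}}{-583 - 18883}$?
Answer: $\frac{177782975}{508909371} \approx 0.34934$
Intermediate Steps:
$s{\left(I \right)} = \frac{55}{3} - \frac{2 I}{3}$ ($s{\left(I \right)} = 7 - \frac{4 \left(\left(I - 11\right) - 6\right)}{6} = 7 - \frac{4 \left(\left(-11 + I\right) - 6\right)}{6} = 7 - \frac{4 \left(-17 + I\right)}{6} = 7 - \frac{-68 + 4 I}{6} = 7 - \left(- \frac{34}{3} + \frac{2 I}{3}\right) = \frac{55}{3} - \frac{2 I}{3}$)
$- \frac{12203}{-34858} + \frac{s{\left(1 \cdot 6 \cdot 1 \right)}}{-583 - 18883} = - \frac{12203}{-34858} + \frac{\frac{55}{3} - \frac{2 \cdot 1 \cdot 6 \cdot 1}{3}}{-583 - 18883} = \left(-12203\right) \left(- \frac{1}{34858}\right) + \frac{\frac{55}{3} - \frac{2 \cdot 6 \cdot 1}{3}}{-19466} = \frac{12203}{34858} + \left(\frac{55}{3} - 4\right) \left(- \frac{1}{19466}\right) = \frac{12203}{34858} + \frac{43}{3} \left(- \frac{1}{19466}\right) = \frac{12203}{34858} - \frac{43}{58398} = \frac{177782975}{508909371}$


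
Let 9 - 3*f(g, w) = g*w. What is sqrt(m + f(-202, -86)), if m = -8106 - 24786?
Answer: 11*I*sqrt(2877)/3 ≈ 196.67*I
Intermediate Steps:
m = -32892
f(g, w) = 3 - g*w/3
sqrt(m + f(-202, -86)) = sqrt(-32892 + (3 - 1/3*(-202)*(-86))) = sqrt(-32892 + (3 - 17372/3)) = sqrt(-32892 - 17363/3) = sqrt(-116039/3) = 11*I*sqrt(2877)/3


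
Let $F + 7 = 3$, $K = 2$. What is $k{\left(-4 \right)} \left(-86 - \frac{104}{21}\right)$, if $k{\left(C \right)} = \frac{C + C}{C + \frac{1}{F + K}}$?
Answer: $- \frac{30560}{189} \approx -161.69$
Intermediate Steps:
$F = -4$ ($F = -7 + 3 = -4$)
$k{\left(C \right)} = \frac{2 C}{- \frac{1}{2} + C}$ ($k{\left(C \right)} = \frac{C + C}{C + \frac{1}{-4 + 2}} = \frac{2 C}{C + \frac{1}{-2}} = \frac{2 C}{C - \frac{1}{2}} = \frac{2 C}{- \frac{1}{2} + C}$)
$k{\left(-4 \right)} \left(-86 - \frac{104}{21}\right) = 4 \left(-4\right) \frac{1}{-1 + 2 \left(-4\right)} \left(-86 - \frac{104}{21}\right) = 4 \left(-4\right) \frac{1}{-1 - 8} \left(-86 - \frac{104}{21}\right) = 4 \left(-4\right) \frac{1}{-9} \left(-86 - \frac{104}{21}\right) = 4 \left(-4\right) \left(- \frac{1}{9}\right) \left(- \frac{1910}{21}\right) = \frac{16}{9} \left(- \frac{1910}{21}\right) = - \frac{30560}{189}$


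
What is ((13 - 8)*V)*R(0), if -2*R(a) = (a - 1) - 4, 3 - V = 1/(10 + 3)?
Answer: 475/13 ≈ 36.538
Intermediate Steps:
V = 38/13 (V = 3 - 1/(10 + 3) = 3 - 1/13 = 38/13 ≈ 2.9231)
R(a) = 5/2 - a/2 (R(a) = -((a - 1) - 4)/2 = -((-1 + a) - 4)/2 = -(-5 + a)/2 = 5/2 - a/2)
((13 - 8)*V)*R(0) = ((13 - 8)*(38/13))*(5/2 - ½*0) = (5*(38/13))*(5/2 + 0) = (190/13)*(5/2) = 475/13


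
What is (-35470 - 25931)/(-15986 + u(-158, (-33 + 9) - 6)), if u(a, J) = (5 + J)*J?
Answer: 61401/15236 ≈ 4.0300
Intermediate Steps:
u(a, J) = J*(5 + J)
(-35470 - 25931)/(-15986 + u(-158, (-33 + 9) - 6)) = (-35470 - 25931)/(-15986 + ((-33 + 9) - 6)*(5 + ((-33 + 9) - 6))) = -61401/(-15986 + (-24 - 6)*(5 + (-24 - 6))) = -61401/(-15986 - 30*(5 - 30)) = -61401/(-15986 - 30*(-25)) = -61401/(-15986 + 750) = -61401/(-15236) = -61401*(-1/15236) = 61401/15236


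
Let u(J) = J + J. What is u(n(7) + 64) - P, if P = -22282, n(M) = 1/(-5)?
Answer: 112048/5 ≈ 22410.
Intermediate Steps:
n(M) = -⅕
u(J) = 2*J
u(n(7) + 64) - P = 2*(-⅕ + 64) - 1*(-22282) = 2*(319/5) + 22282 = 638/5 + 22282 = 112048/5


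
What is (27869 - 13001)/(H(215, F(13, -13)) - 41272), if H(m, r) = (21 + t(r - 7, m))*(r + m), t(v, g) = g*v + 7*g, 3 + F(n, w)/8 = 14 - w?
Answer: 14868/16768235 ≈ 0.00088668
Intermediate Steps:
F(n, w) = 88 - 8*w (F(n, w) = -24 + 8*(14 - w) = -24 + (112 - 8*w) = 88 - 8*w)
t(v, g) = 7*g + g*v
H(m, r) = (21 + m*r)*(m + r) (H(m, r) = (21 + m*(7 + (r - 7)))*(r + m) = (21 + m*(7 + (-7 + r)))*(m + r) = (21 + m*r)*(m + r))
(27869 - 13001)/(H(215, F(13, -13)) - 41272) = (27869 - 13001)/((21*215 + 21*(88 - 8*(-13)) + 215*(88 - 8*(-13))² + (88 - 8*(-13))*215²) - 41272) = 14868/((4515 + 21*(88 + 104) + 215*(88 + 104)² + (88 + 104)*46225) - 41272) = 14868/((4515 + 21*192 + 215*192² + 192*46225) - 41272) = 14868/((4515 + 4032 + 215*36864 + 8875200) - 41272) = 14868/((4515 + 4032 + 7925760 + 8875200) - 41272) = 14868/(16809507 - 41272) = 14868/16768235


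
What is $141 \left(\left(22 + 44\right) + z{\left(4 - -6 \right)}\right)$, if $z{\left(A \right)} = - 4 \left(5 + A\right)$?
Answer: $846$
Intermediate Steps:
$z{\left(A \right)} = -20 - 4 A$
$141 \left(\left(22 + 44\right) + z{\left(4 - -6 \right)}\right) = 141 \left(\left(22 + 44\right) - \left(20 + 4 \left(4 - -6\right)\right)\right) = 141 \left(66 - \left(20 + 4 \left(4 + 6\right)\right)\right) = 141 \left(66 - 60\right) = 141 \cdot 6 = 846$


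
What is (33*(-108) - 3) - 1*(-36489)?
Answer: 32922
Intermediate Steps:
(33*(-108) - 3) - 1*(-36489) = (-3564 - 3) + 36489 = -3567 + 36489 = 32922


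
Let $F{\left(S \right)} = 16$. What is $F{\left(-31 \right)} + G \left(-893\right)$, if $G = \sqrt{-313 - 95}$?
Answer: $16 - 1786 i \sqrt{102} \approx 16.0 - 18038.0 i$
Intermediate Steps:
$G = 2 i \sqrt{102}$ ($G = \sqrt{-313 - 95} = \sqrt{-408} = 2 i \sqrt{102} \approx 20.199 i$)
$F{\left(-31 \right)} + G \left(-893\right) = 16 + 2 i \sqrt{102} \left(-893\right) = 16 - 1786 i \sqrt{102}$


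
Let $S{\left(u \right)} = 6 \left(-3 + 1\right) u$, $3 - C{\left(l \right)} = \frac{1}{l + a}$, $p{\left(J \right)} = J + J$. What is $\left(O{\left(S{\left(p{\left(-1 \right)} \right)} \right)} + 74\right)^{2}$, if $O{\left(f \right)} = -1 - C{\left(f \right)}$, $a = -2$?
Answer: $\frac{2374681}{484} \approx 4906.4$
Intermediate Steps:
$p{\left(J \right)} = 2 J$
$C{\left(l \right)} = 3 - \frac{1}{-2 + l}$ ($C{\left(l \right)} = 3 - \frac{1}{l - 2} = 3 - \frac{1}{-2 + l}$)
$S{\left(u \right)} = - 12 u$ ($S{\left(u \right)} = 6 \left(-2\right) u = - 12 u$)
$O{\left(f \right)} = -1 - \frac{-7 + 3 f}{-2 + f}$
$\left(O{\left(S{\left(p{\left(-1 \right)} \right)} \right)} + 74\right)^{2} = \left(\frac{9 - 4 \left(- 12 \cdot 2 \left(-1\right)\right)}{-2 - 12 \cdot 2 \left(-1\right)} + 74\right)^{2} = \left(\frac{9 - 4 \left(\left(-12\right) \left(-2\right)\right)}{-2 - -24} + 74\right)^{2} = \left(\frac{9 - 96}{-2 + 24} + 74\right)^{2} = \left(\frac{9 - 96}{22} + 74\right)^{2} = \left(\frac{1}{22} \left(-87\right) + 74\right)^{2} = \left(- \frac{87}{22} + 74\right)^{2} = \left(\frac{1541}{22}\right)^{2} = \frac{2374681}{484}$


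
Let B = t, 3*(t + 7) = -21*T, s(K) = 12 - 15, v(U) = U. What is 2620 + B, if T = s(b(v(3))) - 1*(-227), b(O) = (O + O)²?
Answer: 1045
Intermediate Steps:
b(O) = 4*O² (b(O) = (2*O)² = 4*O²)
s(K) = -3
T = 224 (T = -3 - 1*(-227) = -3 + 227 = 224)
t = -1575 (t = -7 + (-21*224)/3 = -7 + (⅓)*(-4704) = -7 - 1568 = -1575)
B = -1575
2620 + B = 2620 - 1575 = 1045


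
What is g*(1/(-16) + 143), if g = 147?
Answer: 336189/16 ≈ 21012.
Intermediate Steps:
g*(1/(-16) + 143) = 147*(1/(-16) + 143) = 147*(-1/16 + 143) = 147*(2287/16) = 336189/16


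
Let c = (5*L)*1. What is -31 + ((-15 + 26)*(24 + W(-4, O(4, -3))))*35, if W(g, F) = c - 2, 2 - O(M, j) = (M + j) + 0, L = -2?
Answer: 4589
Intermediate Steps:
c = -10 (c = (5*(-2))*1 = -10*1 = -10)
O(M, j) = 2 - M - j (O(M, j) = 2 - ((M + j) + 0) = 2 - (M + j) = 2 + (-M - j) = 2 - M - j)
W(g, F) = -12 (W(g, F) = -10 - 2 = -12)
-31 + ((-15 + 26)*(24 + W(-4, O(4, -3))))*35 = -31 + ((-15 + 26)*(24 - 12))*35 = -31 + (11*12)*35 = -31 + 132*35 = -31 + 4620 = 4589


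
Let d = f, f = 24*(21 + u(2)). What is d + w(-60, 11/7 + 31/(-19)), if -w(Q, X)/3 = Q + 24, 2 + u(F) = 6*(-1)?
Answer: 420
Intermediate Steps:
u(F) = -8 (u(F) = -2 + 6*(-1) = -2 - 6 = -8)
w(Q, X) = -72 - 3*Q (w(Q, X) = -3*(Q + 24) = -3*(24 + Q) = -72 - 3*Q)
f = 312 (f = 24*(21 - 8) = 24*13 = 312)
d = 312
d + w(-60, 11/7 + 31/(-19)) = 312 + (-72 - 3*(-60)) = 312 + (-72 + 180) = 312 + 108 = 420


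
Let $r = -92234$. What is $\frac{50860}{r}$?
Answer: $- \frac{25430}{46117} \approx -0.55142$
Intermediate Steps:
$\frac{50860}{r} = \frac{50860}{-92234} = 50860 \left(- \frac{1}{92234}\right) = - \frac{25430}{46117}$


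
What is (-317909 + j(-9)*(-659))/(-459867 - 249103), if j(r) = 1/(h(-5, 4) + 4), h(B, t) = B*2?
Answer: 381359/850764 ≈ 0.44825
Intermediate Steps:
h(B, t) = 2*B
j(r) = -1/6 (j(r) = 1/(2*(-5) + 4) = 1/(-10 + 4) = 1/(-6) = -1/6)
(-317909 + j(-9)*(-659))/(-459867 - 249103) = (-317909 - 1/6*(-659))/(-459867 - 249103) = (-317909 + 659/6)/(-708970) = -1906795/6*(-1/708970) = 381359/850764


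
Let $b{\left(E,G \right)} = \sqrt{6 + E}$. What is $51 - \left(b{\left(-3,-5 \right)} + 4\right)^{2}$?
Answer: $32 - 8 \sqrt{3} \approx 18.144$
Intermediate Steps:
$51 - \left(b{\left(-3,-5 \right)} + 4\right)^{2} = 51 - \left(\sqrt{6 - 3} + 4\right)^{2} = 51 - \left(\sqrt{3} + 4\right)^{2} = 51 - \left(4 + \sqrt{3}\right)^{2}$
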